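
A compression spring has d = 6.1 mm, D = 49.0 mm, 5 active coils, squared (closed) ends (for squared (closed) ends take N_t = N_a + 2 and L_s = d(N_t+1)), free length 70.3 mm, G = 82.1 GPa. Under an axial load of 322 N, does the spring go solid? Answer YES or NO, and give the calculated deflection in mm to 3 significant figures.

NO, δ = 13.3 mm

k = Gd⁴/(8D³N_a) = (82.1×10³)(6.1⁴)/(8·49.0³·5) = 24.155 N/mm
N_t = 7; L_s = 6.1·8 = 48.8 mm; δ_solid = L₀ − L_s = 70.3 − 48.8 = 21.5 mm
δ = F/k = 322/24.155 = 13.33 mm
δ < δ_solid → spring does not go solid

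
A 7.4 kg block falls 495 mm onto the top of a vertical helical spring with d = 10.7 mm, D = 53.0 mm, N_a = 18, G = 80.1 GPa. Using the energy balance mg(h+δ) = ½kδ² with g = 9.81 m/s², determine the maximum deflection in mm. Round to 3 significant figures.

k = Gd⁴/(8D³N_a) = (80.1×10³)(10.7⁴)/(8·53.0³·18) = 48.975 N/mm
W = mg = 7.4 × 9.81 = 72.594 N
½kδ² − Wδ − Wh = 0 → δ = (W + √(W² + 2kWh))/k
δ = (72.594 + √(5269.9 + 3.51976e+06))/48.975 = (72.594 + 1877.5)/48.975 = 39.818 mm

39.8 mm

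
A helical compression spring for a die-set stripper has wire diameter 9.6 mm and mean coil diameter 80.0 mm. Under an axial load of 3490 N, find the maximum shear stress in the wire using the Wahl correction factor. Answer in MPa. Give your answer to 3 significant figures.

945 MPa

Spring index C = D/d = 80.0/9.6 = 8.3333
K_W = (4C−1)/(4C−4) + 0.615/C = 32.333/29.333 + 0.0738 = 1.1761
τ₀ = 8FD/(πd³) = 8·3490·80.0/(π·9.6³) = 2.2336e+06/2779.5 = 803.6 MPa
τ_max = K·τ₀ = 1.1761 × 803.6 = 945.1 MPa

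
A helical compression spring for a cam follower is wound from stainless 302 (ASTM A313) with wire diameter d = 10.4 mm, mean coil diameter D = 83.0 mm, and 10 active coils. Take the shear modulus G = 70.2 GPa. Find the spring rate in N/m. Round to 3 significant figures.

k = Gd⁴/(8D³N_a) = (70.2×10³ × 10.4⁴) / (8 × 83.0³ × 10)
  = 8.21241e+08 / 4.5743e+07 = 17.953 N/mm = 17953 N/m

18000 N/m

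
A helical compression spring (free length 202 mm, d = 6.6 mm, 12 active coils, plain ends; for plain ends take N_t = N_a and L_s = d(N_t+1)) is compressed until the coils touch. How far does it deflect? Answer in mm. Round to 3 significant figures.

116 mm

N_t = 12; L_s = 6.6·13 = 85.8 mm
δ_solid = L₀ − L_s = 202 − 85.8 = 116.2 mm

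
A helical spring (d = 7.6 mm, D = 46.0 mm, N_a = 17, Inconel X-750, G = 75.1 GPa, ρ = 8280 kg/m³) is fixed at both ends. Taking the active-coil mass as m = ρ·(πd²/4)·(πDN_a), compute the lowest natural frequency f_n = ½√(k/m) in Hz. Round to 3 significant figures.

71.6 Hz

k = Gd⁴/(8D³N_a) = (75.1×10³)(7.6⁴)/(8·46.0³·17) = 18.927 N/mm = 18927 N/m
Wire length L = πDN_a = π·46.0·17 = 2456.7 mm
m = ρ·(πd²/4)·L = 8280 × 45.365×10⁻⁶ m² × 2.4567 m = 0.92279 kg
f_n = ½√(k/m) = 0.5·√(18927/0.92279) = 0.5·√(20511) = 71.608 Hz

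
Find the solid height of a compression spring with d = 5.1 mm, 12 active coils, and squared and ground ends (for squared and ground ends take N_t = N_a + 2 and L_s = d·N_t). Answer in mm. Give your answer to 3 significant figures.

squared and ground ends: N_t = N_a + 2 = 12 + 2 = 14
L_s = d·N_t = 5.1 × 14 = 71.4 mm

71.4 mm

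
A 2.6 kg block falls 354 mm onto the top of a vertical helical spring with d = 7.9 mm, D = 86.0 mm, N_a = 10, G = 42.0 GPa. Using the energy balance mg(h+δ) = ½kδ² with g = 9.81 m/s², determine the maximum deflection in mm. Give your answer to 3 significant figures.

k = Gd⁴/(8D³N_a) = (42.0×10³)(7.9⁴)/(8·86.0³·10) = 3.2149 N/mm
W = mg = 2.6 × 9.81 = 25.506 N
½kδ² − Wδ − Wh = 0 → δ = (W + √(W² + 2kWh))/k
δ = (25.506 + √(650.56 + 58056.1))/3.2149 = (25.506 + 242.29)/3.2149 = 83.299 mm

83.3 mm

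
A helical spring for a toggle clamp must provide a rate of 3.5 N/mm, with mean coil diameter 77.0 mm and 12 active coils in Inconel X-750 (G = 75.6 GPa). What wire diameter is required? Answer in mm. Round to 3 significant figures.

d = (8D³N_a·k / G)^(1/4) = (8·77.0³·12·3.5 / (75.6×10³))^0.25
  = (2029)^0.25 = 6.7115 mm

6.71 mm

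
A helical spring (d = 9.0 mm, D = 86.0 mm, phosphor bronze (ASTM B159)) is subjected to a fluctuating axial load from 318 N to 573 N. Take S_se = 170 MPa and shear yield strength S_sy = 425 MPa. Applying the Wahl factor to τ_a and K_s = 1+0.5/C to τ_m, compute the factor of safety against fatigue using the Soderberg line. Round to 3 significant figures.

1.69

C = D/d = 86.0/9.0 = 9.5556; K_W = (4C−1)/(4C−4)+0.615/C = 1.1520; K_s = 1+0.5/C = 1.0523
F_a = (F_max−F_min)/2 = 127.5 N; F_m = (F_max+F_min)/2 = 445.5 N
τ_a = K_W·8F_aD/(πd³) = 1.1520 × 38.302 = 44.125 MPa
τ_m = K_s·8F_mD/(πd³) = 1.0523 × 133.83 = 140.83 MPa
Soderberg: 1/n_f = τ_a/S_se + τ_m/S_sy = 44.125/170 + 140.83/425 = 0.25956 + 0.33138 = 0.59093
n_f = 1/0.59093 = 1.692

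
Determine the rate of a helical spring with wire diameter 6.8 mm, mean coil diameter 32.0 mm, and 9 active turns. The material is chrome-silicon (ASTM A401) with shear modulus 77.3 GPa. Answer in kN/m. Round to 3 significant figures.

k = Gd⁴/(8D³N_a) = (77.3×10³ × 6.8⁴) / (8 × 32.0³ × 9)
  = 1.65278e+08 / 2.3593e+06 = 70.054 N/mm

70.1 kN/m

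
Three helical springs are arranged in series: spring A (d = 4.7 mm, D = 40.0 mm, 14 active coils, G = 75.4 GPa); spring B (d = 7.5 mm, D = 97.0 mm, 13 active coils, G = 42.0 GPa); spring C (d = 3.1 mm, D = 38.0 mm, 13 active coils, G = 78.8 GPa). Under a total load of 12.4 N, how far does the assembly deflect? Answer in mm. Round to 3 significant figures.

21.0 mm

k_A = Gd⁴/(8D³N_a) = (75.4×10³)(4.7⁴)/(8·40.0³·14) = 5.1329 N/mm
k_B = Gd⁴/(8D³N_a) = (42.0×10³)(7.5⁴)/(8·97.0³·13) = 1.4001 N/mm
k_C = Gd⁴/(8D³N_a) = (78.8×10³)(3.1⁴)/(8·38.0³·13) = 1.2752 N/mm
Series: 1/k_eq = 1/5.1329 + 1/1.4001 + 1/1.2752 = 1.6932; k_eq = 0.59058 N/mm
δ = F/k_eq = 12.4/0.59058 = 20.996 mm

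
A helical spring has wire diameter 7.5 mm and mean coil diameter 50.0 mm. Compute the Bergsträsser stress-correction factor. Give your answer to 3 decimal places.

C = D/d = 50.0/7.5 = 6.6667
K_B = (4C+2)/(4C−3) = 28.667/23.667 = 1.2113

1.211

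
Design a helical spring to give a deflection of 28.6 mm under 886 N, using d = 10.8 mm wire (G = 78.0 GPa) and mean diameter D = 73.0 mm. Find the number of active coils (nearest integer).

11

Required rate k = F/δ = 886/28.6 = 30.979 N/mm
N_a = Gd⁴/(8D³k) = (78.0×10³ × 10.8⁴)/(8 × 73.0³ × 30.979)
    = 1.06118e+09 / 9.64109e+07 = 11.01 → 11 coils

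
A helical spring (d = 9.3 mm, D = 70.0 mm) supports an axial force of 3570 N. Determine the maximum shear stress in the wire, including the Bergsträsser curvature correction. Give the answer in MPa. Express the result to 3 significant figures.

Spring index C = D/d = 70.0/9.3 = 7.5269
K_B = (4C+2)/(4C−3) = 32.108/27.108 = 1.1845
τ₀ = 8FD/(πd³) = 8·3570·70.0/(π·9.3³) = 1.9992e+06/2527 = 791.15 MPa
τ_max = K·τ₀ = 1.1845 × 791.15 = 937.08 MPa

937 MPa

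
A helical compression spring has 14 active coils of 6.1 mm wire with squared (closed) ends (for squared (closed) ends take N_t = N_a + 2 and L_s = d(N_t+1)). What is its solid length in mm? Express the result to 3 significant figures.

104 mm

squared (closed) ends: N_t = N_a + 2 = 14 + 2 = 16
L_s = d·(N_t+1) = 6.1 × 17 = 103.7 mm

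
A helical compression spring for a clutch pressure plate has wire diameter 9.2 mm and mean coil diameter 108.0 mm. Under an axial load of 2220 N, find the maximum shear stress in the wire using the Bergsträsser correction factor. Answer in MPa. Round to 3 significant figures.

Spring index C = D/d = 108.0/9.2 = 11.7391
K_B = (4C+2)/(4C−3) = 48.957/43.957 = 1.1137
τ₀ = 8FD/(πd³) = 8·2220·108.0/(π·9.2³) = 1.91808e+06/2446.3 = 784.07 MPa
τ_max = K·τ₀ = 1.1137 × 784.07 = 873.25 MPa

873 MPa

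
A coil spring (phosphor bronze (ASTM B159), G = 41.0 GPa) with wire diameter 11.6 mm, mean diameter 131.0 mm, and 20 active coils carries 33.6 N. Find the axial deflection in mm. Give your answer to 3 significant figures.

k = Gd⁴/(8D³N_a) = (41.0×10³)(11.6⁴)/(8·131.0³·20) = 2.0639 N/mm
δ = F/k = 33.6 / 2.0639 = 16.28 mm

16.3 mm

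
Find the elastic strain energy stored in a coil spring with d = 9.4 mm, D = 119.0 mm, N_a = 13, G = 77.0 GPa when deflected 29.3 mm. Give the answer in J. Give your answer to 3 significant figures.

1.47 J

k = Gd⁴/(8D³N_a) = (77.0×10³)(9.4⁴)/(8·119.0³·13) = 3.4303 N/mm
U = ½kδ² = 0.5 × 3.4303 × 29.3² = 1472.4 N·mm = 1.4724 J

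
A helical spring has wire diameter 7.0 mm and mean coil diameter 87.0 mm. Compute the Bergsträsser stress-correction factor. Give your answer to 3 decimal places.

C = D/d = 87.0/7.0 = 12.4286
K_B = (4C+2)/(4C−3) = 51.714/46.714 = 1.1070

1.107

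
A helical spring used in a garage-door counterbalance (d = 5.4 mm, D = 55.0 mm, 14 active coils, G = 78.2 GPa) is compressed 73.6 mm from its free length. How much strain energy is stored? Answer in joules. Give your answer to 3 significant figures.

9.66 J

k = Gd⁴/(8D³N_a) = (78.2×10³)(5.4⁴)/(8·55.0³·14) = 3.5684 N/mm
U = ½kδ² = 0.5 × 3.5684 × 73.6² = 9665 N·mm = 9.665 J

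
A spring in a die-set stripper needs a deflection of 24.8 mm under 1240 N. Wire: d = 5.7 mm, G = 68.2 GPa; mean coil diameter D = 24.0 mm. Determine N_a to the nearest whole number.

13

Required rate k = F/δ = 1240/24.8 = 50 N/mm
N_a = Gd⁴/(8D³k) = (68.2×10³ × 5.7⁴)/(8 × 24.0³ × 50)
    = 7.19919e+07 / 5.5296e+06 = 13.02 → 13 coils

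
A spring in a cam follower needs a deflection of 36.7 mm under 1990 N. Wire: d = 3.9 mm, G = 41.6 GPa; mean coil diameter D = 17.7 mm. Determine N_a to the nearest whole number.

Required rate k = F/δ = 1990/36.7 = 54.223 N/mm
N_a = Gd⁴/(8D³k) = (41.6×10³ × 3.9⁴)/(8 × 17.7³ × 54.223)
    = 9.62391e+06 / 2.40545e+06 = 4.001 → 4 coils

4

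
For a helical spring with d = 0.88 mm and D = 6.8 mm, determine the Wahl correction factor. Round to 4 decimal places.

1.1911

C = D/d = 6.8/0.88 = 7.7273
K_W = (4C−1)/(4C−4) + 0.615/C = 29.909/26.909 + 0.0796 = 1.1911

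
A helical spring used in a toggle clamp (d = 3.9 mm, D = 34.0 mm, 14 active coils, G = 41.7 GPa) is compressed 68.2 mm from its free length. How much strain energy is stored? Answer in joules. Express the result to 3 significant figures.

k = Gd⁴/(8D³N_a) = (41.7×10³)(3.9⁴)/(8·34.0³·14) = 2.1915 N/mm
U = ½kδ² = 0.5 × 2.1915 × 68.2² = 5096.6 N·mm = 5.0966 J

5.10 J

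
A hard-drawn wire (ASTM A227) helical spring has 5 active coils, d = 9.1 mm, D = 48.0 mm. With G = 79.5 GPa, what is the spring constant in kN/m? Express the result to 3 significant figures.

123 kN/m

k = Gd⁴/(8D³N_a) = (79.5×10³ × 9.1⁴) / (8 × 48.0³ × 5)
  = 5.45171e+08 / 4.42368e+06 = 123.24 N/mm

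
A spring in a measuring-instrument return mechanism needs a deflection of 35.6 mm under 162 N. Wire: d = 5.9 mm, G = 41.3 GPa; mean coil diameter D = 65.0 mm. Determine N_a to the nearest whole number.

Required rate k = F/δ = 162/35.6 = 4.5506 N/mm
N_a = Gd⁴/(8D³k) = (41.3×10³ × 5.9⁴)/(8 × 65.0³ × 4.5506)
    = 5.00447e+07 / 9.99758e+06 = 5.006 → 5 coils

5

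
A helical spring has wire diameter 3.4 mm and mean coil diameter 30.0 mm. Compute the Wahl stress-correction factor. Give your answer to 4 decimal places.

C = D/d = 30.0/3.4 = 8.8235
K_W = (4C−1)/(4C−4) + 0.615/C = 34.294/31.294 + 0.0697 = 1.1656

1.1656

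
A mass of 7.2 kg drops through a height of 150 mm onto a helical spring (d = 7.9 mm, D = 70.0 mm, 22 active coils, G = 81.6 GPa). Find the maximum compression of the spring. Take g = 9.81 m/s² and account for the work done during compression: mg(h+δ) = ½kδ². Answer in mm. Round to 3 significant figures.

k = Gd⁴/(8D³N_a) = (81.6×10³)(7.9⁴)/(8·70.0³·22) = 5.2649 N/mm
W = mg = 7.2 × 9.81 = 70.632 N
½kδ² − Wδ − Wh = 0 → δ = (W + √(W² + 2kWh))/k
δ = (70.632 + √(4988.9 + 111562))/5.2649 = (70.632 + 341.39)/5.2649 = 78.259 mm

78.3 mm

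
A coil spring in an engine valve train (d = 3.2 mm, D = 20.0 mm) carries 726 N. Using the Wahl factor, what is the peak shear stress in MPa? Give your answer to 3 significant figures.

Spring index C = D/d = 20.0/3.2 = 6.2500
K_W = (4C−1)/(4C−4) + 0.615/C = 24.000/21.000 + 0.0984 = 1.2413
τ₀ = 8FD/(πd³) = 8·726·20.0/(π·3.2³) = 116160/102.94 = 1128.4 MPa
τ_max = K·τ₀ = 1.2413 × 1128.4 = 1400.6 MPa

1400 MPa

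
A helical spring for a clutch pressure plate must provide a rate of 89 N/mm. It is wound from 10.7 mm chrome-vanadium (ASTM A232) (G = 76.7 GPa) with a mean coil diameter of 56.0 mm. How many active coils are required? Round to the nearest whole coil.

8

N_a = Gd⁴/(8D³k) = (76.7×10³ × 10.7⁴)/(8 × 56.0³ × 89)
    = 1.00538e+09 / 1.25039e+08 = 8.041 → 8 coils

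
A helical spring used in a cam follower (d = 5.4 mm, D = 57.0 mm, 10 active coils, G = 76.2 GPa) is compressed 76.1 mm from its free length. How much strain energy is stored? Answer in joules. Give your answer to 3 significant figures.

12.7 J

k = Gd⁴/(8D³N_a) = (76.2×10³)(5.4⁴)/(8·57.0³·10) = 4.3734 N/mm
U = ½kδ² = 0.5 × 4.3734 × 76.1² = 12664 N·mm = 12.664 J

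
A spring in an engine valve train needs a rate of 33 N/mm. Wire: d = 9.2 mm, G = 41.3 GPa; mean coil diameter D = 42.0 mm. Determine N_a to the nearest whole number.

15

N_a = Gd⁴/(8D³k) = (41.3×10³ × 9.2⁴)/(8 × 42.0³ × 33)
    = 2.9587e+08 / 1.95592e+07 = 15.13 → 15 coils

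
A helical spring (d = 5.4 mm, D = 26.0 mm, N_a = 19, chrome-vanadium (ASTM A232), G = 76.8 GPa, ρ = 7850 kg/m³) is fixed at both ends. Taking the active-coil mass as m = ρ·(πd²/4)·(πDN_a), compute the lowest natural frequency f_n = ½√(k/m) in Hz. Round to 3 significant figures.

k = Gd⁴/(8D³N_a) = (76.8×10³)(5.4⁴)/(8·26.0³·19) = 24.444 N/mm = 24444 N/m
Wire length L = πDN_a = π·26.0·19 = 1551.9 mm
m = ρ·(πd²/4)·L = 7850 × 22.902×10⁻⁶ m² × 1.5519 m = 0.27901 kg
f_n = ½√(k/m) = 0.5·√(24444/0.27901) = 0.5·√(87609) = 147.99 Hz

148 Hz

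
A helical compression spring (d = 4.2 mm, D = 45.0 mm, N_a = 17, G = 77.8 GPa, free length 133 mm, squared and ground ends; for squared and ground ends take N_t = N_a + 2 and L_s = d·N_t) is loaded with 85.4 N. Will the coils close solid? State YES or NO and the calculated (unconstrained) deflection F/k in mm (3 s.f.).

k = Gd⁴/(8D³N_a) = (77.8×10³)(4.2⁴)/(8·45.0³·17) = 1.9534 N/mm
N_t = 19; L_s = 4.2·19 = 79.8 mm; δ_solid = L₀ − L_s = 133 − 79.8 = 53.2 mm
δ = F/k = 85.4/1.9534 = 43.718 mm
δ < δ_solid → spring does not go solid

NO, δ = 43.7 mm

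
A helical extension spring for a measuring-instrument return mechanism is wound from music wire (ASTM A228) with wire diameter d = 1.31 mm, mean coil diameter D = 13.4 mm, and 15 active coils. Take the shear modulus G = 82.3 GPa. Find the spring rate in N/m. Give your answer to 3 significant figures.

839 N/m

k = Gd⁴/(8D³N_a) = (82.3×10³ × 1.31⁴) / (8 × 13.4³ × 15)
  = 242373 / 288732 = 0.83944 N/mm = 839.44 N/m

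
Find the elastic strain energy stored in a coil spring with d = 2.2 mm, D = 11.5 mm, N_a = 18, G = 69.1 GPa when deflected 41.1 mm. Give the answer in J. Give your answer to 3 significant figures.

k = Gd⁴/(8D³N_a) = (69.1×10³)(2.2⁴)/(8·11.5³·18) = 7.3912 N/mm
U = ½kδ² = 0.5 × 7.3912 × 41.1² = 6242.6 N·mm = 6.2426 J

6.24 J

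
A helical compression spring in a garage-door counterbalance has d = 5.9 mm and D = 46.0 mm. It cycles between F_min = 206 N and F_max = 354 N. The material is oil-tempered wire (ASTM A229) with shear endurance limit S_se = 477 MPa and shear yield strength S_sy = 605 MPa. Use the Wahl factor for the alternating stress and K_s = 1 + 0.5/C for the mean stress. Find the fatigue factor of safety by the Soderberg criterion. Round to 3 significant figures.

2.59

C = D/d = 46.0/5.9 = 7.7966; K_W = (4C−1)/(4C−4)+0.615/C = 1.1892; K_s = 1+0.5/C = 1.0641
F_a = (F_max−F_min)/2 = 74 N; F_m = (F_max+F_min)/2 = 280 N
τ_a = K_W·8F_aD/(πd³) = 1.1892 × 42.206 = 50.193 MPa
τ_m = K_s·8F_mD/(πd³) = 1.0641 × 159.7 = 169.94 MPa
Soderberg: 1/n_f = τ_a/S_se + τ_m/S_sy = 50.193/477 + 169.94/605 = 0.10523 + 0.28089 = 0.38612
n_f = 1/0.38612 = 2.59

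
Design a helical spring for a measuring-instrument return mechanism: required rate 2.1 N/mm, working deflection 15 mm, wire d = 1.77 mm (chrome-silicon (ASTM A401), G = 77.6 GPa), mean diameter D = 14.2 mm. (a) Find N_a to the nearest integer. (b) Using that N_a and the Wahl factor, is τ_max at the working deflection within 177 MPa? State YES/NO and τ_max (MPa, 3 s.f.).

N_a = Gd⁴/(8D³k) = (77.6×10³)(1.77⁴)/(8·14.2³·2.1) = 15.83 → N_a = 16
Actual rate k = Gd⁴/(8D³·16) = 2.0782 N/mm
Working load F = kδ = 2.0782·15 = 31.172 N
C = 14.2/1.77 = 8.0226; K_W = (4C−1)/(4C−4)+0.615/C = 1.1835
τ_max = K_W·8FD/(πd³) = 1.1835·203.27 = 240.56 MPa
τ_max > 177 MPa → exceeds allowable

(a) 16 coils; (b) NO, τ_max = 241 MPa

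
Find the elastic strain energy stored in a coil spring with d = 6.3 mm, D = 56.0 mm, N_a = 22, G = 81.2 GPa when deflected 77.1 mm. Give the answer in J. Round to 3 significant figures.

12.3 J

k = Gd⁴/(8D³N_a) = (81.2×10³)(6.3⁴)/(8·56.0³·22) = 4.1385 N/mm
U = ½kδ² = 0.5 × 4.1385 × 77.1² = 12300 N·mm = 12.3 J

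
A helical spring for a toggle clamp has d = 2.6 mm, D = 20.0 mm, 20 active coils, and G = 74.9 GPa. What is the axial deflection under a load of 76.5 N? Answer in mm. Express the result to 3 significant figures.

k = Gd⁴/(8D³N_a) = (74.9×10³)(2.6⁴)/(8·20.0³·20) = 2.674 N/mm
δ = F/k = 76.5 / 2.674 = 28.609 mm

28.6 mm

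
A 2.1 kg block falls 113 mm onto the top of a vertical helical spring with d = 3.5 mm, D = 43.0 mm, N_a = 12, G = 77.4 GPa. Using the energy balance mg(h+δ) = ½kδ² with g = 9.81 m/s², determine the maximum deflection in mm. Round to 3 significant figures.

70.5 mm

k = Gd⁴/(8D³N_a) = (77.4×10³)(3.5⁴)/(8·43.0³·12) = 1.5217 N/mm
W = mg = 2.1 × 9.81 = 20.601 N
½kδ² − Wδ − Wh = 0 → δ = (W + √(W² + 2kWh))/k
δ = (20.601 + √(424.4 + 7084.89))/1.5217 = (20.601 + 86.656)/1.5217 = 70.484 mm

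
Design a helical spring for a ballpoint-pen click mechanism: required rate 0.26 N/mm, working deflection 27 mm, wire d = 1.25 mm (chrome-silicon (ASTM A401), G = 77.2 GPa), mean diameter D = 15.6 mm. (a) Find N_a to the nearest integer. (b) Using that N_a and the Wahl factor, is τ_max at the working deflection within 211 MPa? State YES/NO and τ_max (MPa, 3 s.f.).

(a) 24 coils; (b) YES, τ_max = 158 MPa

N_a = Gd⁴/(8D³k) = (77.2×10³)(1.25⁴)/(8·15.6³·0.26) = 23.87 → N_a = 24
Actual rate k = Gd⁴/(8D³·24) = 0.25857 N/mm
Working load F = kδ = 0.25857·27 = 6.9815 N
C = 15.6/1.25 = 12.4800; K_W = (4C−1)/(4C−4)+0.615/C = 1.1146
τ_max = K_W·8FD/(πd³) = 1.1146·142 = 158.27 MPa
τ_max ≤ 211 MPa → acceptable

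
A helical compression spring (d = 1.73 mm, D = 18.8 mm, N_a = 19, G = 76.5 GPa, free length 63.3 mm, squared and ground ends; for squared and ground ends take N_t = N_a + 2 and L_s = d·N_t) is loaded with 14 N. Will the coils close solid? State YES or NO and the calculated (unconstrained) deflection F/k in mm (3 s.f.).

k = Gd⁴/(8D³N_a) = (76.5×10³)(1.73⁴)/(8·18.8³·19) = 0.67847 N/mm
N_t = 21; L_s = 1.73·21 = 36.33 mm; δ_solid = L₀ − L_s = 63.3 − 36.33 = 26.97 mm
δ = F/k = 14/0.67847 = 20.635 mm
δ < δ_solid → spring does not go solid

NO, δ = 20.6 mm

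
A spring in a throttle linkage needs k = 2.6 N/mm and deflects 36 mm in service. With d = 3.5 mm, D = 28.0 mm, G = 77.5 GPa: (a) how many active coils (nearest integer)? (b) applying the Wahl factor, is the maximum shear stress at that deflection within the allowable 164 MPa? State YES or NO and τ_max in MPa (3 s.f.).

(a) 25 coils; (b) NO, τ_max = 188 MPa

N_a = Gd⁴/(8D³k) = (77.5×10³)(3.5⁴)/(8·28.0³·2.6) = 25.47 → N_a = 25
Actual rate k = Gd⁴/(8D³·25) = 2.6489 N/mm
Working load F = kδ = 2.6489·36 = 95.361 N
C = 28.0/3.5 = 8.0000; K_W = (4C−1)/(4C−4)+0.615/C = 1.1840
τ_max = K_W·8FD/(πd³) = 1.1840·158.59 = 187.77 MPa
τ_max > 164 MPa → exceeds allowable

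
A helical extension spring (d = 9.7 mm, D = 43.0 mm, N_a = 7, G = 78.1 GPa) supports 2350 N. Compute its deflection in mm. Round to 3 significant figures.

k = Gd⁴/(8D³N_a) = (78.1×10³)(9.7⁴)/(8·43.0³·7) = 155.29 N/mm
δ = F/k = 2350 / 155.29 = 15.133 mm

15.1 mm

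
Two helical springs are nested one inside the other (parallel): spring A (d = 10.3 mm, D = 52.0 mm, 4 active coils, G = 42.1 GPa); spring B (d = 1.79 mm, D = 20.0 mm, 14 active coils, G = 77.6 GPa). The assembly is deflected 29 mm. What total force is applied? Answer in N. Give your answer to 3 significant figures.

k_A = Gd⁴/(8D³N_a) = (42.1×10³)(10.3⁴)/(8·52.0³·4) = 105.31 N/mm
k_B = Gd⁴/(8D³N_a) = (77.6×10³)(1.79⁴)/(8·20.0³·14) = 0.88913 N/mm
Parallel: k_eq = 105.31 + 0.88913 = 106.2 N/mm
F = k_eq·δ = 106.2·29 = 3079.8 N

3080 N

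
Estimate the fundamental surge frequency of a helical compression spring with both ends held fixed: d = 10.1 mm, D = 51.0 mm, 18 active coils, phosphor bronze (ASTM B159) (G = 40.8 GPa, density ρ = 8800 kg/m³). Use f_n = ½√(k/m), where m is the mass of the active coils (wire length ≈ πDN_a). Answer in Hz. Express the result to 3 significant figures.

k = Gd⁴/(8D³N_a) = (40.8×10³)(10.1⁴)/(8·51.0³·18) = 22.227 N/mm = 22227 N/m
Wire length L = πDN_a = π·51.0·18 = 2884 mm
m = ρ·(πd²/4)·L = 8800 × 80.118×10⁻⁶ m² × 2.884 m = 2.0333 kg
f_n = ½√(k/m) = 0.5·√(22227/2.0333) = 0.5·√(10931) = 52.276 Hz

52.3 Hz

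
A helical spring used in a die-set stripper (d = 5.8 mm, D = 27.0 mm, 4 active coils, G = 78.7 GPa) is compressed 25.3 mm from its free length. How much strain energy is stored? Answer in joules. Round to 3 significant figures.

k = Gd⁴/(8D³N_a) = (78.7×10³)(5.8⁴)/(8·27.0³·4) = 141.4 N/mm
U = ½kδ² = 0.5 × 141.4 × 25.3² = 45254 N·mm = 45.254 J

45.3 J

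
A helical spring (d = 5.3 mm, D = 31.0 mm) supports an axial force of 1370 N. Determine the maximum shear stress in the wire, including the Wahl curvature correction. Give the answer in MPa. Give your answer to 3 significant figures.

Spring index C = D/d = 31.0/5.3 = 5.8491
K_W = (4C−1)/(4C−4) + 0.615/C = 22.396/19.396 + 0.1051 = 1.2598
τ₀ = 8FD/(πd³) = 8·1370·31.0/(π·5.3³) = 339760/467.71 = 726.43 MPa
τ_max = K·τ₀ = 1.2598 × 726.43 = 915.17 MPa

915 MPa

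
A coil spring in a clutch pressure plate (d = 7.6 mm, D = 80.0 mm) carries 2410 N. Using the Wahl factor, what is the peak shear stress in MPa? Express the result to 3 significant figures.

1270 MPa

Spring index C = D/d = 80.0/7.6 = 10.5263
K_W = (4C−1)/(4C−4) + 0.615/C = 41.105/38.105 + 0.0584 = 1.1372
τ₀ = 8FD/(πd³) = 8·2410·80.0/(π·7.6³) = 1.5424e+06/1379.1 = 1118.4 MPa
τ_max = K·τ₀ = 1.1372 × 1118.4 = 1271.8 MPa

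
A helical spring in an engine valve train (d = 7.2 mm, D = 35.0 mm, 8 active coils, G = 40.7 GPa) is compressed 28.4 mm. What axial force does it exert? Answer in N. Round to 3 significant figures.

1130 N

k = Gd⁴/(8D³N_a) = (40.7×10³)(7.2⁴)/(8·35.0³·8) = 39.86 N/mm
F = k·δ = 39.86 × 28.4 = 1132 N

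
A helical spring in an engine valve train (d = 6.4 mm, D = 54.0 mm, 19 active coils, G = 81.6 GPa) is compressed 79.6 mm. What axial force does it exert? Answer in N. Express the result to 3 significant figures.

455 N

k = Gd⁴/(8D³N_a) = (81.6×10³)(6.4⁴)/(8·54.0³·19) = 5.7199 N/mm
F = k·δ = 5.7199 × 79.6 = 455.3 N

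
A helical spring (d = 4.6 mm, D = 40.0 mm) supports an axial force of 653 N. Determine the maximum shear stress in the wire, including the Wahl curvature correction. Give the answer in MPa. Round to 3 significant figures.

Spring index C = D/d = 40.0/4.6 = 8.6957
K_W = (4C−1)/(4C−4) + 0.615/C = 33.783/30.783 + 0.0707 = 1.1682
τ₀ = 8FD/(πd³) = 8·653·40.0/(π·4.6³) = 208960/305.79 = 683.34 MPa
τ_max = K·τ₀ = 1.1682 × 683.34 = 798.27 MPa

798 MPa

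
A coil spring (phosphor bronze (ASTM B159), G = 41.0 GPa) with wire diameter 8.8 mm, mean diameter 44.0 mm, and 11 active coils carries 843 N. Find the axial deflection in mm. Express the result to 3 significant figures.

k = Gd⁴/(8D³N_a) = (41.0×10³)(8.8⁴)/(8·44.0³·11) = 32.8 N/mm
δ = F/k = 843 / 32.8 = 25.701 mm

25.7 mm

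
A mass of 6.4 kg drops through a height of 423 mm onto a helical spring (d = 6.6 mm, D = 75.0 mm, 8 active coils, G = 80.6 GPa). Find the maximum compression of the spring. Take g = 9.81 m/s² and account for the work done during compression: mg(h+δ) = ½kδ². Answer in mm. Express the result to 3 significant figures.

109 mm

k = Gd⁴/(8D³N_a) = (80.6×10³)(6.6⁴)/(8·75.0³·8) = 5.6643 N/mm
W = mg = 6.4 × 9.81 = 62.784 N
½kδ² − Wδ − Wh = 0 → δ = (W + √(W² + 2kWh))/k
δ = (62.784 + √(3941.8 + 300861))/5.6643 = (62.784 + 552.09)/5.6643 = 108.55 mm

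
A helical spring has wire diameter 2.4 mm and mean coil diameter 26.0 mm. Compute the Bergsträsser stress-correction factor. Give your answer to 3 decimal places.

C = D/d = 26.0/2.4 = 10.8333
K_B = (4C+2)/(4C−3) = 45.333/40.333 = 1.1240

1.124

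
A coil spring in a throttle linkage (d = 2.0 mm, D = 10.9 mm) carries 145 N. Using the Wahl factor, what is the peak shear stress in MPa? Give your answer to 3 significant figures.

Spring index C = D/d = 10.9/2.0 = 5.4500
K_W = (4C−1)/(4C−4) + 0.615/C = 20.800/17.800 + 0.1128 = 1.2814
τ₀ = 8FD/(πd³) = 8·145·10.9/(π·2.0³) = 12644/25.133 = 503.09 MPa
τ_max = K·τ₀ = 1.2814 × 503.09 = 644.65 MPa

645 MPa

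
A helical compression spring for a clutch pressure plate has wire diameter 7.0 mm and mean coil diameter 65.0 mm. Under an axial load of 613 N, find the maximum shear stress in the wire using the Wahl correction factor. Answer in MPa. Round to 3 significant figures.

Spring index C = D/d = 65.0/7.0 = 9.2857
K_W = (4C−1)/(4C−4) + 0.615/C = 36.143/33.143 + 0.0662 = 1.1567
τ₀ = 8FD/(πd³) = 8·613·65.0/(π·7.0³) = 318760/1077.6 = 295.81 MPa
τ_max = K·τ₀ = 1.1567 × 295.81 = 342.18 MPa

342 MPa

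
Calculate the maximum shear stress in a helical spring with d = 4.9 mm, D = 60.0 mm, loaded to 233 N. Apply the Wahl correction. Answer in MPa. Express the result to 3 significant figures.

Spring index C = D/d = 60.0/4.9 = 12.2449
K_W = (4C−1)/(4C−4) + 0.615/C = 47.980/44.980 + 0.0502 = 1.1169
τ₀ = 8FD/(πd³) = 8·233·60.0/(π·4.9³) = 111840/369.61 = 302.59 MPa
τ_max = K·τ₀ = 1.1169 × 302.59 = 337.97 MPa

338 MPa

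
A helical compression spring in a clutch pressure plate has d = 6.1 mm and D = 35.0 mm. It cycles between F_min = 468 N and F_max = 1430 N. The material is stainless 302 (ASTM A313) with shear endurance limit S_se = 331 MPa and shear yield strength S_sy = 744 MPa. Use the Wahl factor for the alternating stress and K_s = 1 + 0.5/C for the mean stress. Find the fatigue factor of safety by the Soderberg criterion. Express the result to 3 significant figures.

0.790

C = D/d = 35.0/6.1 = 5.7377; K_W = (4C−1)/(4C−4)+0.615/C = 1.2655; K_s = 1+0.5/C = 1.0871
F_a = (F_max−F_min)/2 = 481 N; F_m = (F_max+F_min)/2 = 949 N
τ_a = K_W·8F_aD/(πd³) = 1.2655 × 188.87 = 239.01 MPa
τ_m = K_s·8F_mD/(πd³) = 1.0871 × 372.64 = 405.11 MPa
Soderberg: 1/n_f = τ_a/S_se + τ_m/S_sy = 239.01/331 + 405.11/744 = 0.72210 + 0.54450 = 1.2666
n_f = 1/1.2666 = 0.7895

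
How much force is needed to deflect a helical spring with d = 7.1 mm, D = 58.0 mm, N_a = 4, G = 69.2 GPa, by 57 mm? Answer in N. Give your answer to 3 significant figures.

k = Gd⁴/(8D³N_a) = (69.2×10³)(7.1⁴)/(8·58.0³·4) = 28.165 N/mm
F = k·δ = 28.165 × 57 = 1605.4 N

1610 N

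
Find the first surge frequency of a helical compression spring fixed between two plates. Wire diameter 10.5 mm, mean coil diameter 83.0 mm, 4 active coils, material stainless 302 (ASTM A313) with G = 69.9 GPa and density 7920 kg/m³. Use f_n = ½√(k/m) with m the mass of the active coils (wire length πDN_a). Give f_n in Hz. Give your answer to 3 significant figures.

k = Gd⁴/(8D³N_a) = (69.9×10³)(10.5⁴)/(8·83.0³·4) = 46.435 N/mm = 46435 N/m
Wire length L = πDN_a = π·83.0·4 = 1043 mm
m = ρ·(πd²/4)·L = 7920 × 86.59×10⁻⁶ m² × 1.043 m = 0.71529 kg
f_n = ½√(k/m) = 0.5·√(46435/0.71529) = 0.5·√(64919) = 127.4 Hz

127 Hz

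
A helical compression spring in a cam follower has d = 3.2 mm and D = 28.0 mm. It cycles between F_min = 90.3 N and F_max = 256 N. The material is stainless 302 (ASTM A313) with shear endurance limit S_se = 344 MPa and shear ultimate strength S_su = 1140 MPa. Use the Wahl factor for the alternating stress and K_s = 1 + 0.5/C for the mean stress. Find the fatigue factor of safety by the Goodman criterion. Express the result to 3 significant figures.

C = D/d = 28.0/3.2 = 8.7500; K_W = (4C−1)/(4C−4)+0.615/C = 1.1671; K_s = 1+0.5/C = 1.0571
F_a = (F_max−F_min)/2 = 82.85 N; F_m = (F_max+F_min)/2 = 173.15 N
τ_a = K_W·8F_aD/(πd³) = 1.1671 × 180.28 = 210.39 MPa
τ_m = K_s·8F_mD/(πd³) = 1.0571 × 376.77 = 398.29 MPa
Goodman: 1/n_f = τ_a/S_se + τ_m/S_su = 210.39/344 + 398.29/1140 = 0.61161 + 0.34938 = 0.96099
n_f = 1/0.96099 = 1.041

1.04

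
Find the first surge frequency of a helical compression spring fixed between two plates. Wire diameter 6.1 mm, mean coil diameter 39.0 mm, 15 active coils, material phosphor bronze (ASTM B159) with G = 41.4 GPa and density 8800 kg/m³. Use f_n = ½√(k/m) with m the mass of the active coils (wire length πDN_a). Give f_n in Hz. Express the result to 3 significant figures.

65.3 Hz

k = Gd⁴/(8D³N_a) = (41.4×10³)(6.1⁴)/(8·39.0³·15) = 8.0528 N/mm = 8052.8 N/m
Wire length L = πDN_a = π·39.0·15 = 1837.8 mm
m = ρ·(πd²/4)·L = 8800 × 29.225×10⁻⁶ m² × 1.8378 m = 0.47265 kg
f_n = ½√(k/m) = 0.5·√(8052.8/0.47265) = 0.5·√(17038) = 65.264 Hz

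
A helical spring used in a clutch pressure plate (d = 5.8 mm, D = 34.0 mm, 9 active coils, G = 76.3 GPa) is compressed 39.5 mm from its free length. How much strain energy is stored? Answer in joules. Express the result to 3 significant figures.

k = Gd⁴/(8D³N_a) = (76.3×10³)(5.8⁴)/(8·34.0³·9) = 30.512 N/mm
U = ½kδ² = 0.5 × 30.512 × 39.5² = 23803 N·mm = 23.803 J

23.8 J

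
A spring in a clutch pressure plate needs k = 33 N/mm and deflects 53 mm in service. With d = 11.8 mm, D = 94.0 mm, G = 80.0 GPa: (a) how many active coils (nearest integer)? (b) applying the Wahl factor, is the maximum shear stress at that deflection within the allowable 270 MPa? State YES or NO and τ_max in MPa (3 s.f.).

N_a = Gd⁴/(8D³k) = (80.0×10³)(11.8⁴)/(8·94.0³·33) = 7.073 → N_a = 7
Actual rate k = Gd⁴/(8D³·7) = 33.346 N/mm
Working load F = kδ = 33.346·53 = 1767.3 N
C = 94.0/11.8 = 7.9661; K_W = (4C−1)/(4C−4)+0.615/C = 1.1849
τ_max = K_W·8FD/(πd³) = 1.1849·257.48 = 305.08 MPa
τ_max > 270 MPa → exceeds allowable

(a) 7 coils; (b) NO, τ_max = 305 MPa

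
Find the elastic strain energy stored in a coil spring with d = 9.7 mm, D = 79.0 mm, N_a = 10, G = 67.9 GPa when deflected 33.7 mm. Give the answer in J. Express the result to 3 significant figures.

8.65 J

k = Gd⁴/(8D³N_a) = (67.9×10³)(9.7⁴)/(8·79.0³·10) = 15.24 N/mm
U = ½kδ² = 0.5 × 15.24 × 33.7² = 8654 N·mm = 8.654 J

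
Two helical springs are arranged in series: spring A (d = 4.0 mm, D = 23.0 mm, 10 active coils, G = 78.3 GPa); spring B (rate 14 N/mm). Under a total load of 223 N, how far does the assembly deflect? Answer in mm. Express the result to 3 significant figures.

26.8 mm

k_A = Gd⁴/(8D³N_a) = (78.3×10³)(4.0⁴)/(8·23.0³·10) = 20.593 N/mm
Series: 1/k_eq = 1/20.593 + 1/14 = 0.11999; k_eq = 8.3342 N/mm
δ = F/k_eq = 223/8.3342 = 26.757 mm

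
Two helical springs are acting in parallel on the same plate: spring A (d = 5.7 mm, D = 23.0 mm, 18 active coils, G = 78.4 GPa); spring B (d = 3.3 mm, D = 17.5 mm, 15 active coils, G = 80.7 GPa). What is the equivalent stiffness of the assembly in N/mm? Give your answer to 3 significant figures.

62.1 N/mm

k_A = Gd⁴/(8D³N_a) = (78.4×10³)(5.7⁴)/(8·23.0³·18) = 47.236 N/mm
k_B = Gd⁴/(8D³N_a) = (80.7×10³)(3.3⁴)/(8·17.5³·15) = 14.881 N/mm
Parallel: k_eq = 47.236 + 14.881 = 62.117 N/mm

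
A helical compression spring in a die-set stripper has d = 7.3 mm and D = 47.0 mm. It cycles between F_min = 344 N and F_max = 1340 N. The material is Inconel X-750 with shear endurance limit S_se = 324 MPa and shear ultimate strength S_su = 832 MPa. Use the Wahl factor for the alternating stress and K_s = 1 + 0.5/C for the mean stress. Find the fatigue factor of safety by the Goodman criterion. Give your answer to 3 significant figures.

1.09

C = D/d = 47.0/7.3 = 6.4384; K_W = (4C−1)/(4C−4)+0.615/C = 1.2334; K_s = 1+0.5/C = 1.0777
F_a = (F_max−F_min)/2 = 498 N; F_m = (F_max+F_min)/2 = 842 N
τ_a = K_W·8F_aD/(πd³) = 1.2334 × 153.21 = 188.98 MPa
τ_m = K_s·8F_mD/(πd³) = 1.0777 × 259.05 = 279.17 MPa
Goodman: 1/n_f = τ_a/S_se + τ_m/S_su = 188.98/324 + 279.17/832 = 0.58327 + 0.33554 = 0.9188
n_f = 1/0.9188 = 1.088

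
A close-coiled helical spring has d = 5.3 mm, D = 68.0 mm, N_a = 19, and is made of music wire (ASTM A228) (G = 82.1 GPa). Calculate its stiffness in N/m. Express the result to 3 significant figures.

1360 N/m

k = Gd⁴/(8D³N_a) = (82.1×10³ × 5.3⁴) / (8 × 68.0³ × 19)
  = 6.47808e+07 / 4.77937e+07 = 1.3554 N/mm = 1355.4 N/m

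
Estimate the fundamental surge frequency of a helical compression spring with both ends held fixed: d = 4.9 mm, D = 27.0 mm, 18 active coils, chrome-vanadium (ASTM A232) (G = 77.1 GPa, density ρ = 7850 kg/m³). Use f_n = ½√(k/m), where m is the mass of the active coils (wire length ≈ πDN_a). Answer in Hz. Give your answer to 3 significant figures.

132 Hz

k = Gd⁴/(8D³N_a) = (77.1×10³)(4.9⁴)/(8·27.0³·18) = 15.681 N/mm = 15681 N/m
Wire length L = πDN_a = π·27.0·18 = 1526.8 mm
m = ρ·(πd²/4)·L = 7850 × 18.857×10⁻⁶ m² × 1.5268 m = 0.22602 kg
f_n = ½√(k/m) = 0.5·√(15681/0.22602) = 0.5·√(69382) = 131.7 Hz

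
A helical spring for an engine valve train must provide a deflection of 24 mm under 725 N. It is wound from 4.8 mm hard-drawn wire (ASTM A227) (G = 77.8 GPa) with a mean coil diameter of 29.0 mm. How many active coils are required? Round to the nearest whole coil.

Required rate k = F/δ = 725/24 = 30.208 N/mm
N_a = Gd⁴/(8D³k) = (77.8×10³ × 4.8⁴)/(8 × 29.0³ × 30.208)
    = 4.12995e+07 / 5.89401e+06 = 7.007 → 7 coils

7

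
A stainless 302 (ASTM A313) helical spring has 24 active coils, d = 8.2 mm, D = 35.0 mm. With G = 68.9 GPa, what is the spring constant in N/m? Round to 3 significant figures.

k = Gd⁴/(8D³N_a) = (68.9×10³ × 8.2⁴) / (8 × 35.0³ × 24)
  = 3.11512e+08 / 8.232e+06 = 37.842 N/mm = 37842 N/m

37800 N/m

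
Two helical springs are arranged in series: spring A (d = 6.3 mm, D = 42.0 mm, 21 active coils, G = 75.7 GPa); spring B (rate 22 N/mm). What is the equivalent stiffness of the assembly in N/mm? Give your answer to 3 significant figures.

6.67 N/mm

k_A = Gd⁴/(8D³N_a) = (75.7×10³)(6.3⁴)/(8·42.0³·21) = 9.5808 N/mm
Series: 1/k_eq = 1/9.5808 + 1/22 = 0.14983; k_eq = 6.6742 N/mm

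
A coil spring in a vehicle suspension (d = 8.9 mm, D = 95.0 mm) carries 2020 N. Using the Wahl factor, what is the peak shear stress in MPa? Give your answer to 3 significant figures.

787 MPa

Spring index C = D/d = 95.0/8.9 = 10.6742
K_W = (4C−1)/(4C−4) + 0.615/C = 41.697/38.697 + 0.0576 = 1.1351
τ₀ = 8FD/(πd³) = 8·2020·95.0/(π·8.9³) = 1.5352e+06/2214.7 = 693.18 MPa
τ_max = K·τ₀ = 1.1351 × 693.18 = 786.86 MPa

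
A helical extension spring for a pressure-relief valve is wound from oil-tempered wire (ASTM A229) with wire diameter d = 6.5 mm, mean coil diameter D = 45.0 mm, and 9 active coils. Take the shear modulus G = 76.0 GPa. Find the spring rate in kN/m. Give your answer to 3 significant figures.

k = Gd⁴/(8D³N_a) = (76.0×10³ × 6.5⁴) / (8 × 45.0³ × 9)
  = 1.35665e+08 / 6.561e+06 = 20.677 N/mm

20.7 kN/m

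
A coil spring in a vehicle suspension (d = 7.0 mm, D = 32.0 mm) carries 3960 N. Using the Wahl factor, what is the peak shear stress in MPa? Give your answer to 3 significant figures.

1260 MPa

Spring index C = D/d = 32.0/7.0 = 4.5714
K_W = (4C−1)/(4C−4) + 0.615/C = 17.286/14.286 + 0.1345 = 1.3445
τ₀ = 8FD/(πd³) = 8·3960·32.0/(π·7.0³) = 1.01376e+06/1077.6 = 940.79 MPa
τ_max = K·τ₀ = 1.3445 × 940.79 = 1264.9 MPa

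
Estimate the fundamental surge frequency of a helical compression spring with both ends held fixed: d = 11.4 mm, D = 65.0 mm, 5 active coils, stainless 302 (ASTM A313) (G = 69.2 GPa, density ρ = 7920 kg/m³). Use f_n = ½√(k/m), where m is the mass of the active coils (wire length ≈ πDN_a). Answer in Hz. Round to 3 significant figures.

180 Hz

k = Gd⁴/(8D³N_a) = (69.2×10³)(11.4⁴)/(8·65.0³·5) = 106.4 N/mm = 1.064e+05 N/m
Wire length L = πDN_a = π·65.0·5 = 1021 mm
m = ρ·(πd²/4)·L = 7920 × 102.07×10⁻⁶ m² × 1.021 m = 0.82539 kg
f_n = ½√(k/m) = 0.5·√(1.064e+05/0.82539) = 0.5·√(1.289e+05) = 179.52 Hz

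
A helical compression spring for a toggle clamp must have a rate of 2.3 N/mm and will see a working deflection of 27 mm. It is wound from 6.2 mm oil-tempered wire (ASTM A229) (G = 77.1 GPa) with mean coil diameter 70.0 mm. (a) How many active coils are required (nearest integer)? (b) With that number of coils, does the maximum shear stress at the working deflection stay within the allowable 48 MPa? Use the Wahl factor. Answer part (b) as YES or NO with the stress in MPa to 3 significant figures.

(a) 18 coils; (b) NO, τ_max = 52.5 MPa

N_a = Gd⁴/(8D³k) = (77.1×10³)(6.2⁴)/(8·70.0³·2.3) = 18.05 → N_a = 18
Actual rate k = Gd⁴/(8D³·18) = 2.3066 N/mm
Working load F = kδ = 2.3066·27 = 62.277 N
C = 70.0/6.2 = 11.2903; K_W = (4C−1)/(4C−4)+0.615/C = 1.1274
τ_max = K_W·8FD/(πd³) = 1.1274·46.579 = 52.511 MPa
τ_max > 48 MPa → exceeds allowable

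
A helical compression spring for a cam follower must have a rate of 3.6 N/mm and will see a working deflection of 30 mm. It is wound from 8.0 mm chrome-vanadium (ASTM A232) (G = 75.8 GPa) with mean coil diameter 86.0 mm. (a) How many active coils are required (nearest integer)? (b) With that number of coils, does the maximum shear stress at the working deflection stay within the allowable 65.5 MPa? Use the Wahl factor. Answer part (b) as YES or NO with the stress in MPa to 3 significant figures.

(a) 17 coils; (b) YES, τ_max = 52.2 MPa

N_a = Gd⁴/(8D³k) = (75.8×10³)(8.0⁴)/(8·86.0³·3.6) = 16.95 → N_a = 17
Actual rate k = Gd⁴/(8D³·17) = 3.5892 N/mm
Working load F = kδ = 3.5892·30 = 107.68 N
C = 86.0/8.0 = 10.7500; K_W = (4C−1)/(4C−4)+0.615/C = 1.1341
τ_max = K_W·8FD/(πd³) = 1.1341·46.056 = 52.233 MPa
τ_max ≤ 65.5 MPa → acceptable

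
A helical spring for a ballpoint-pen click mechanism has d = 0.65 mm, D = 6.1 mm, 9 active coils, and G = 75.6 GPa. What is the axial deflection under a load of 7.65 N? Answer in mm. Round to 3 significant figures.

9.26 mm

k = Gd⁴/(8D³N_a) = (75.6×10³)(0.65⁴)/(8·6.1³·9) = 0.82576 N/mm
δ = F/k = 7.65 / 0.82576 = 9.2642 mm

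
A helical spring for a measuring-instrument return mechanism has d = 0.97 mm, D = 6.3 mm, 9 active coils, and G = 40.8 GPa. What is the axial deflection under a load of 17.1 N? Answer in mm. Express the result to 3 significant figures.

k = Gd⁴/(8D³N_a) = (40.8×10³)(0.97⁴)/(8·6.3³·9) = 2.0063 N/mm
δ = F/k = 17.1 / 2.0063 = 8.5232 mm

8.52 mm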